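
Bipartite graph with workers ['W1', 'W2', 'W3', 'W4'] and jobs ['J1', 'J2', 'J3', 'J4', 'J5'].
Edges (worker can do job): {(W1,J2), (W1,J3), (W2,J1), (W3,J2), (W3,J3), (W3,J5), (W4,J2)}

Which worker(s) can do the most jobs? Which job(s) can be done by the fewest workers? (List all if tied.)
Most versatile: W3 (3 jobs); Least covered: J4 (0 workers)

Worker degrees (jobs they can do): W1:2, W2:1, W3:3, W4:1
Job degrees (workers who can do it): J1:1, J2:3, J3:2, J4:0, J5:1

Maximum worker degree is 3, achieved by: W3
Minimum job degree is 0, achieved by: J4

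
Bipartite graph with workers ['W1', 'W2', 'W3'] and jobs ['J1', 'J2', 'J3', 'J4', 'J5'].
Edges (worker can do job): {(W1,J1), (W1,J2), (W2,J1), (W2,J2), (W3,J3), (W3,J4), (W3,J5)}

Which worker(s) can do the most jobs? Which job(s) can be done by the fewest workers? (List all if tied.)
Most versatile: W3 (3 jobs); Least covered: J3, J4, J5 (1 workers)

Worker degrees (jobs they can do): W1:2, W2:2, W3:3
Job degrees (workers who can do it): J1:2, J2:2, J3:1, J4:1, J5:1

Maximum worker degree is 3, achieved by: W3
Minimum job degree is 1, achieved by: J3, J4, J5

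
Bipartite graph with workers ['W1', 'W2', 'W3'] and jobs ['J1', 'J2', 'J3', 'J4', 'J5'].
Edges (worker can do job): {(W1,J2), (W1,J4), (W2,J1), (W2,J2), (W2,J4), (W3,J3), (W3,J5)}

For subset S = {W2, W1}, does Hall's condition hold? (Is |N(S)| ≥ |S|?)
Yes: |N(S)| = 3, |S| = 2

Subset S = {W2, W1}
Neighbors N(S) = {J1, J2, J4}

|N(S)| = 3, |S| = 2
Hall's condition: |N(S)| ≥ |S| is satisfied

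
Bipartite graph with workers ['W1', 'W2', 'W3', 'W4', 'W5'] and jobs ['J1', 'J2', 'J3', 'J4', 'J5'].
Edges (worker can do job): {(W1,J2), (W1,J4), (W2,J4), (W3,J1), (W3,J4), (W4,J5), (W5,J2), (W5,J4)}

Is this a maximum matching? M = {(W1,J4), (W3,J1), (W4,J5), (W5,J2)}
Yes, size 4 is maximum

Proposed matching has size 4.
Maximum matching size for this graph: 4.

This is a maximum matching.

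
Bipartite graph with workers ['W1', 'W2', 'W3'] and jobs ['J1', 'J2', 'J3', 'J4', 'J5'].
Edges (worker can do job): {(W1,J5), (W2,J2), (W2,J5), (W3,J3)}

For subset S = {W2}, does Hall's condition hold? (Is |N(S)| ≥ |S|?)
Yes: |N(S)| = 2, |S| = 1

Subset S = {W2}
Neighbors N(S) = {J2, J5}

|N(S)| = 2, |S| = 1
Hall's condition: |N(S)| ≥ |S| is satisfied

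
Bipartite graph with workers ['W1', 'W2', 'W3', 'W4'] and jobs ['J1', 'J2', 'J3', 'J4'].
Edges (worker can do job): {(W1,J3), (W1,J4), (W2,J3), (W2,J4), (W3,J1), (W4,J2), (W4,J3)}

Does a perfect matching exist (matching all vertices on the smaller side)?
Yes, perfect matching exists (size 4)

Perfect matching: {(W1,J4), (W2,J3), (W3,J1), (W4,J2)}
All 4 vertices on the smaller side are matched.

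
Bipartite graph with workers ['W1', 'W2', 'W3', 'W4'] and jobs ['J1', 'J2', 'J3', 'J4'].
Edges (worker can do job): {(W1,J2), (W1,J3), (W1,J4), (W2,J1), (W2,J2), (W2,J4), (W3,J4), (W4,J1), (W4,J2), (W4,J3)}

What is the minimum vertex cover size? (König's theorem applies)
Minimum vertex cover size = 4

By König's theorem: in bipartite graphs,
min vertex cover = max matching = 4

Maximum matching has size 4, so minimum vertex cover also has size 4.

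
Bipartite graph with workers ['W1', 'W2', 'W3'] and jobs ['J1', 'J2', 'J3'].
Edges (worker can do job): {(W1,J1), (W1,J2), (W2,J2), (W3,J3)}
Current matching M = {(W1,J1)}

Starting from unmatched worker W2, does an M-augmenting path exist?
Yes: W2 → J2

An M-augmenting path alternates non-matching / matching edges, starting and ending at unmatched vertices.
Path: W2 → J2
(J2 is unmatched in M, so the path is augmenting.)
Flipping edges along this path would increase |M| from 1 to 2.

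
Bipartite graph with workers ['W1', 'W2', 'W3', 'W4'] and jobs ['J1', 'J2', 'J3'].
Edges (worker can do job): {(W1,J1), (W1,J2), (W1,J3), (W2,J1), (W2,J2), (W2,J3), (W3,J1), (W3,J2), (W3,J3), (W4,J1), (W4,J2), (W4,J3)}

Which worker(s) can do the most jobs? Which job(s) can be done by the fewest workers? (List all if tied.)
Most versatile: W1, W2, W3, W4 (3 jobs); Least covered: J1, J2, J3 (4 workers)

Worker degrees (jobs they can do): W1:3, W2:3, W3:3, W4:3
Job degrees (workers who can do it): J1:4, J2:4, J3:4

Maximum worker degree is 3, achieved by: W1, W2, W3, W4
Minimum job degree is 4, achieved by: J1, J2, J3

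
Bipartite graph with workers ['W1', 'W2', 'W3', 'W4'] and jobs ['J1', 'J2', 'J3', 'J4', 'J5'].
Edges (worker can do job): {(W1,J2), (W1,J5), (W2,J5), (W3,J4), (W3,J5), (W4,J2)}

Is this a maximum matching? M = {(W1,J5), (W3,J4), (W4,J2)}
Yes, size 3 is maximum

Proposed matching has size 3.
Maximum matching size for this graph: 3.

This is a maximum matching.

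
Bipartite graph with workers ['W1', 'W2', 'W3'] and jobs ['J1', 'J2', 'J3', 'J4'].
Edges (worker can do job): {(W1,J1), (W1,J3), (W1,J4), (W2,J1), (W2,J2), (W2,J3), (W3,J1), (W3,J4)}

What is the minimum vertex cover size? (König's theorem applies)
Minimum vertex cover size = 3

By König's theorem: in bipartite graphs,
min vertex cover = max matching = 3

Maximum matching has size 3, so minimum vertex cover also has size 3.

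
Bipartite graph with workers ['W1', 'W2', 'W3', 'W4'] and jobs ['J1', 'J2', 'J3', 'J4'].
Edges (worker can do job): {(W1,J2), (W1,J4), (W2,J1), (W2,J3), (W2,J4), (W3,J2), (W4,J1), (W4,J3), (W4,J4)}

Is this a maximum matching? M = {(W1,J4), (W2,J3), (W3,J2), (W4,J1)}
Yes, size 4 is maximum

Proposed matching has size 4.
Maximum matching size for this graph: 4.

This is a maximum matching.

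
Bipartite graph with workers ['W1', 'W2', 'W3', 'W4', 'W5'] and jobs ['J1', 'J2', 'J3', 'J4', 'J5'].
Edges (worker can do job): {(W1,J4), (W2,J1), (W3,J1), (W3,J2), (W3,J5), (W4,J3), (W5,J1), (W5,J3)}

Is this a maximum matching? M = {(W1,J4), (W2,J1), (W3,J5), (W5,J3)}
Yes, size 4 is maximum

Proposed matching has size 4.
Maximum matching size for this graph: 4.

This is a maximum matching.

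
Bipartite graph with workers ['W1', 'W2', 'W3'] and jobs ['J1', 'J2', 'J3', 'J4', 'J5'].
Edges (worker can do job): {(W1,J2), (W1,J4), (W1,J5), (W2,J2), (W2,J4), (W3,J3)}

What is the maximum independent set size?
Maximum independent set = 5

By König's theorem:
- Min vertex cover = Max matching = 3
- Max independent set = Total vertices - Min vertex cover
- Max independent set = 8 - 3 = 5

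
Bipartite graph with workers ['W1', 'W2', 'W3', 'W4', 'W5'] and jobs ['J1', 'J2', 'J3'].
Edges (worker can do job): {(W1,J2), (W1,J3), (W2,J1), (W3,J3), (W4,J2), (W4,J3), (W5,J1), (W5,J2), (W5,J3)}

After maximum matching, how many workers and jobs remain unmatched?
Unmatched: 2 workers, 0 jobs

Maximum matching size: 3
Workers: 5 total, 3 matched, 2 unmatched
Jobs: 3 total, 3 matched, 0 unmatched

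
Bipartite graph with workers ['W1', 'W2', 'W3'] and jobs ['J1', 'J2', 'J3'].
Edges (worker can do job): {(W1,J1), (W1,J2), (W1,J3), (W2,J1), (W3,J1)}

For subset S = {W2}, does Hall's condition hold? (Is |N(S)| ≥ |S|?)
Yes: |N(S)| = 1, |S| = 1

Subset S = {W2}
Neighbors N(S) = {J1}

|N(S)| = 1, |S| = 1
Hall's condition: |N(S)| ≥ |S| is satisfied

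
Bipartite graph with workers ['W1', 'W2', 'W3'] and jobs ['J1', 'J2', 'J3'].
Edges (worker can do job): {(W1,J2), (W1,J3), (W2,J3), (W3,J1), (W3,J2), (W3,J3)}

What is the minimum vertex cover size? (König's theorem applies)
Minimum vertex cover size = 3

By König's theorem: in bipartite graphs,
min vertex cover = max matching = 3

Maximum matching has size 3, so minimum vertex cover also has size 3.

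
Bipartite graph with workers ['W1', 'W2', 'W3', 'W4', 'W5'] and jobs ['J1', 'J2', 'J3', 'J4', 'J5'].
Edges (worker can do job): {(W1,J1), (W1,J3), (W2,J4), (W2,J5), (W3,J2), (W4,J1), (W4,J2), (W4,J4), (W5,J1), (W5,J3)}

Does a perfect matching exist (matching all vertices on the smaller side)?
Yes, perfect matching exists (size 5)

Perfect matching: {(W1,J1), (W2,J5), (W3,J2), (W4,J4), (W5,J3)}
All 5 vertices on the smaller side are matched.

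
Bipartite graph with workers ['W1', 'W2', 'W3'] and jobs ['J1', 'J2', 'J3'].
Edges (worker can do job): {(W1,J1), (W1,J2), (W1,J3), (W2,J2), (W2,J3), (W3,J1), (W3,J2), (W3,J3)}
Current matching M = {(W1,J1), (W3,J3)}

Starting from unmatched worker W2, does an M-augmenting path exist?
Yes: W2 → J2

An M-augmenting path alternates non-matching / matching edges, starting and ending at unmatched vertices.
Path: W2 → J2
(J2 is unmatched in M, so the path is augmenting.)
Flipping edges along this path would increase |M| from 2 to 3.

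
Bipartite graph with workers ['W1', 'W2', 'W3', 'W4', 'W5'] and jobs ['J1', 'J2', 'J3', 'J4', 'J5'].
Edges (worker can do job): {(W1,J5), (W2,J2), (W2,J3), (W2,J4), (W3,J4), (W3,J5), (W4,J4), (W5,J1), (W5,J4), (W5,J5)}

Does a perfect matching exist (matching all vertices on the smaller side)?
No, maximum matching has size 4 < 5

Maximum matching has size 4, need 5 for perfect matching.
Unmatched workers: ['W4']
Unmatched jobs: ['J3']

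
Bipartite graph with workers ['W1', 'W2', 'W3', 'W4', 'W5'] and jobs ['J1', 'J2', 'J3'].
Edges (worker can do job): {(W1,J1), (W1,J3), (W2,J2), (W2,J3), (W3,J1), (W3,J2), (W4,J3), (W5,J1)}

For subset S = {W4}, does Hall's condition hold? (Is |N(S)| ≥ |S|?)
Yes: |N(S)| = 1, |S| = 1

Subset S = {W4}
Neighbors N(S) = {J3}

|N(S)| = 1, |S| = 1
Hall's condition: |N(S)| ≥ |S| is satisfied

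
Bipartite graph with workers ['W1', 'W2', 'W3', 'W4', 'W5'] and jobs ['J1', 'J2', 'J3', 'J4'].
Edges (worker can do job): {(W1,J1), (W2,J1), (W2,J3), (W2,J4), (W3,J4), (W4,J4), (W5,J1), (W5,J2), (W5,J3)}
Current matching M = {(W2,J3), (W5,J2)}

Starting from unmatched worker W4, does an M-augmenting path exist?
Yes: W4 → J4

An M-augmenting path alternates non-matching / matching edges, starting and ending at unmatched vertices.
Path: W4 → J4
(J4 is unmatched in M, so the path is augmenting.)
Flipping edges along this path would increase |M| from 2 to 3.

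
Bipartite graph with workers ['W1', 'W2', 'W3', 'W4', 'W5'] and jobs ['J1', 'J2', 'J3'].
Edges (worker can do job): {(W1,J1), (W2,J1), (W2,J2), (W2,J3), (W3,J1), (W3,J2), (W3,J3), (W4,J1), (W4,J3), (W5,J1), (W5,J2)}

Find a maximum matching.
Matching: {(W3,J1), (W4,J3), (W5,J2)}

Maximum matching (size 3):
  W3 → J1
  W4 → J3
  W5 → J2

Each worker is assigned to at most one job, and each job to at most one worker.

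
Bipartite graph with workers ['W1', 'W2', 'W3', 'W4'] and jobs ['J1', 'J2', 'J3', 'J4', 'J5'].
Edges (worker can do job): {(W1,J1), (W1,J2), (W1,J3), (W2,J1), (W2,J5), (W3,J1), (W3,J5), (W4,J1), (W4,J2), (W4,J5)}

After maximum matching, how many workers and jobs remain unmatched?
Unmatched: 0 workers, 1 jobs

Maximum matching size: 4
Workers: 4 total, 4 matched, 0 unmatched
Jobs: 5 total, 4 matched, 1 unmatched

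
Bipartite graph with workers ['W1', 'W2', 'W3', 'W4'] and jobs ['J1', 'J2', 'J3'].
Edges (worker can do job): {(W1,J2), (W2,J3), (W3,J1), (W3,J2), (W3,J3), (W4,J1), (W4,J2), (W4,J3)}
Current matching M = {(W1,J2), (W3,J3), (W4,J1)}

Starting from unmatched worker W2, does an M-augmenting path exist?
No augmenting path from W2

Alternating search from W2 reaches jobs: {J1, J2, J3}.
Every reachable job is already matched in M, and following those matched edges back to workers exposes no further unvisited jobs.
No M-augmenting path from W2 exists.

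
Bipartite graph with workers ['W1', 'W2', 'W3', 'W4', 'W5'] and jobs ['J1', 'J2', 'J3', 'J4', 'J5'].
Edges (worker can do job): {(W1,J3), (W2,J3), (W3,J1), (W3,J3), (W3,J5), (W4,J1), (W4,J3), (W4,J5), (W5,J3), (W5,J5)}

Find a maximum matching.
Matching: {(W3,J3), (W4,J1), (W5,J5)}

Maximum matching (size 3):
  W3 → J3
  W4 → J1
  W5 → J5

Each worker is assigned to at most one job, and each job to at most one worker.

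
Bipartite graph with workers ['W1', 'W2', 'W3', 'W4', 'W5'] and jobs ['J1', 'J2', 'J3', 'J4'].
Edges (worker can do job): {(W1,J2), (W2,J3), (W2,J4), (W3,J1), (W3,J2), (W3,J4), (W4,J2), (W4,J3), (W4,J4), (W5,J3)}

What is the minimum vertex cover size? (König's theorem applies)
Minimum vertex cover size = 4

By König's theorem: in bipartite graphs,
min vertex cover = max matching = 4

Maximum matching has size 4, so minimum vertex cover also has size 4.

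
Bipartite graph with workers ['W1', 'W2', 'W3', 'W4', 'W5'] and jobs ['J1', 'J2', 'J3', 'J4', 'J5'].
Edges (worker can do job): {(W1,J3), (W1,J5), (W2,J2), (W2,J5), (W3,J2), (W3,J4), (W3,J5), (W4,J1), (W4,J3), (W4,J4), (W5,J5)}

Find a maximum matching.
Matching: {(W1,J3), (W2,J2), (W3,J4), (W4,J1), (W5,J5)}

Maximum matching (size 5):
  W1 → J3
  W2 → J2
  W3 → J4
  W4 → J1
  W5 → J5

Each worker is assigned to at most one job, and each job to at most one worker.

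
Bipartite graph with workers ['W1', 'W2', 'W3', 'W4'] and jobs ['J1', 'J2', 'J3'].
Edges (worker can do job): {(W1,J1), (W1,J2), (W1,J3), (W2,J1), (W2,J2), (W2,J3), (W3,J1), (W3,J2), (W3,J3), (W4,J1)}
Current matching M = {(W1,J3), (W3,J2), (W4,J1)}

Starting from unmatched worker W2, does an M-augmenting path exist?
No augmenting path from W2

Alternating search from W2 reaches jobs: {J1, J2, J3}.
Every reachable job is already matched in M, and following those matched edges back to workers exposes no further unvisited jobs.
No M-augmenting path from W2 exists.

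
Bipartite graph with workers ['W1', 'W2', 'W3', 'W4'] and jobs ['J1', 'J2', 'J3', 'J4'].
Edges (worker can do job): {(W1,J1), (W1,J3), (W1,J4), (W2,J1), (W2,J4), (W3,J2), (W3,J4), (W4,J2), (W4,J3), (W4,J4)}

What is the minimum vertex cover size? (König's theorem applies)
Minimum vertex cover size = 4

By König's theorem: in bipartite graphs,
min vertex cover = max matching = 4

Maximum matching has size 4, so minimum vertex cover also has size 4.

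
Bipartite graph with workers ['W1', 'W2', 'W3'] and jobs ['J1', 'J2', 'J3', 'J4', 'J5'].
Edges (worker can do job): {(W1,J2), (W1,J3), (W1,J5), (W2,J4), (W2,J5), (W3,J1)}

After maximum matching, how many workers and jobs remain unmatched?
Unmatched: 0 workers, 2 jobs

Maximum matching size: 3
Workers: 3 total, 3 matched, 0 unmatched
Jobs: 5 total, 3 matched, 2 unmatched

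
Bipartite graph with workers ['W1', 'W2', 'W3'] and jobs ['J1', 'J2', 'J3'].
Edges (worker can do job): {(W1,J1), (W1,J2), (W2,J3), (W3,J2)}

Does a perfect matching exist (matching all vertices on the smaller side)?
Yes, perfect matching exists (size 3)

Perfect matching: {(W1,J1), (W2,J3), (W3,J2)}
All 3 vertices on the smaller side are matched.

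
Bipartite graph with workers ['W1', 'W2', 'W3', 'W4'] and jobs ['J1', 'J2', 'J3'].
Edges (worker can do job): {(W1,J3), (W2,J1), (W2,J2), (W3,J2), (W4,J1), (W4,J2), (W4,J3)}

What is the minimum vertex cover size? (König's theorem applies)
Minimum vertex cover size = 3

By König's theorem: in bipartite graphs,
min vertex cover = max matching = 3

Maximum matching has size 3, so minimum vertex cover also has size 3.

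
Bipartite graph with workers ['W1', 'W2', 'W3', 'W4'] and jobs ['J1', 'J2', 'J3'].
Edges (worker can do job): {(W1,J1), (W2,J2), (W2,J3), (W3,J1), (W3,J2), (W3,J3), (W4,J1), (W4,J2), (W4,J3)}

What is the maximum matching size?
Maximum matching size = 3

Maximum matching: {(W1,J1), (W3,J2), (W4,J3)}
Size: 3

This assigns 3 workers to 3 distinct jobs.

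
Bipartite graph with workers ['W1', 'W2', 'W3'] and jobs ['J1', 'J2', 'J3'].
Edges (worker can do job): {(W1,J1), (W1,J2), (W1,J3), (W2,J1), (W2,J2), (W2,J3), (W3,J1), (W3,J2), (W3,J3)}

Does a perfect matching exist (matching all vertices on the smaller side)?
Yes, perfect matching exists (size 3)

Perfect matching: {(W1,J1), (W2,J3), (W3,J2)}
All 3 vertices on the smaller side are matched.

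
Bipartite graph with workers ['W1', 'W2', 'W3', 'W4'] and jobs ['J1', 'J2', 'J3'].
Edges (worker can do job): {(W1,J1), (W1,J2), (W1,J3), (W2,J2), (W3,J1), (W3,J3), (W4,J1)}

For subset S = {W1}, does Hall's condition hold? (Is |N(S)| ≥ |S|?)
Yes: |N(S)| = 3, |S| = 1

Subset S = {W1}
Neighbors N(S) = {J1, J2, J3}

|N(S)| = 3, |S| = 1
Hall's condition: |N(S)| ≥ |S| is satisfied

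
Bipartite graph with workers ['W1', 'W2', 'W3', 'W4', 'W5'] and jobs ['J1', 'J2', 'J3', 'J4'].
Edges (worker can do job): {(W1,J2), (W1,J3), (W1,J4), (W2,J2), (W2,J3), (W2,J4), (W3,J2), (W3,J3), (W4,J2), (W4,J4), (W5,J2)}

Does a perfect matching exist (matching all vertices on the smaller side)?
No, maximum matching has size 3 < 4

Maximum matching has size 3, need 4 for perfect matching.
Unmatched workers: ['W5', 'W2']
Unmatched jobs: ['J1']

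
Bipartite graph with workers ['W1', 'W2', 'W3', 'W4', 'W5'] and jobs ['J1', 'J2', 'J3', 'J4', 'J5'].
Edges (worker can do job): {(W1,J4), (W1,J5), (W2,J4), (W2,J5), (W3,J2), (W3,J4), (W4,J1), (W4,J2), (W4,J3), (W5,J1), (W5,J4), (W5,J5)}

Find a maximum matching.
Matching: {(W1,J4), (W2,J5), (W3,J2), (W4,J3), (W5,J1)}

Maximum matching (size 5):
  W1 → J4
  W2 → J5
  W3 → J2
  W4 → J3
  W5 → J1

Each worker is assigned to at most one job, and each job to at most one worker.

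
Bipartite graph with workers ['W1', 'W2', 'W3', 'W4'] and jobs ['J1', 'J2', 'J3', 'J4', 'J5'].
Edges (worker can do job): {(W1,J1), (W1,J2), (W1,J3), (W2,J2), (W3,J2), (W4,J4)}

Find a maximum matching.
Matching: {(W1,J1), (W3,J2), (W4,J4)}

Maximum matching (size 3):
  W1 → J1
  W3 → J2
  W4 → J4

Each worker is assigned to at most one job, and each job to at most one worker.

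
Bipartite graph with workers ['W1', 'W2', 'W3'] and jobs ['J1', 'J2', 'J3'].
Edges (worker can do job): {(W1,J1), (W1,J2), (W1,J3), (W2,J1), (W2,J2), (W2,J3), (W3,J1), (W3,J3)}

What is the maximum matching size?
Maximum matching size = 3

Maximum matching: {(W1,J2), (W2,J1), (W3,J3)}
Size: 3

This assigns 3 workers to 3 distinct jobs.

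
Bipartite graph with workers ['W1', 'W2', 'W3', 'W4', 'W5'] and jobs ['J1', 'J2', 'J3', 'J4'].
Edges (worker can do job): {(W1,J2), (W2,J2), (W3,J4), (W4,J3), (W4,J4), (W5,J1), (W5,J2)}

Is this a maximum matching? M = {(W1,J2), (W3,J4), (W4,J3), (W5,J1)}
Yes, size 4 is maximum

Proposed matching has size 4.
Maximum matching size for this graph: 4.

This is a maximum matching.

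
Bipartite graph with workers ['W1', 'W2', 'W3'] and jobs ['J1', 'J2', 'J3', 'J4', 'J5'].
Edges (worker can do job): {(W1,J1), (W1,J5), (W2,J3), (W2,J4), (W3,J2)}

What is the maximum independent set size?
Maximum independent set = 5

By König's theorem:
- Min vertex cover = Max matching = 3
- Max independent set = Total vertices - Min vertex cover
- Max independent set = 8 - 3 = 5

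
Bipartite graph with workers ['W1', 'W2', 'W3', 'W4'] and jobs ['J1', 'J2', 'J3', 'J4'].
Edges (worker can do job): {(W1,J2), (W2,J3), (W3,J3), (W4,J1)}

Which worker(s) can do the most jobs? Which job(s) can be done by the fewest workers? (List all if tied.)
Most versatile: W1, W2, W3, W4 (1 jobs); Least covered: J4 (0 workers)

Worker degrees (jobs they can do): W1:1, W2:1, W3:1, W4:1
Job degrees (workers who can do it): J1:1, J2:1, J3:2, J4:0

Maximum worker degree is 1, achieved by: W1, W2, W3, W4
Minimum job degree is 0, achieved by: J4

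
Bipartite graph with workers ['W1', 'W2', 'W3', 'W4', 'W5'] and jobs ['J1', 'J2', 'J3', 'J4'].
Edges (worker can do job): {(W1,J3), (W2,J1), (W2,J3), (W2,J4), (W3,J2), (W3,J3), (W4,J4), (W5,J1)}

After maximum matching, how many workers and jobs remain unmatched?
Unmatched: 1 workers, 0 jobs

Maximum matching size: 4
Workers: 5 total, 4 matched, 1 unmatched
Jobs: 4 total, 4 matched, 0 unmatched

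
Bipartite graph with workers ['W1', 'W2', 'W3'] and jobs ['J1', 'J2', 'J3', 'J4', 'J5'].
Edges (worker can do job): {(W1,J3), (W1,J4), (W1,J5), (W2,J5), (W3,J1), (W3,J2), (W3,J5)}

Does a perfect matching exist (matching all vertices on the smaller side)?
Yes, perfect matching exists (size 3)

Perfect matching: {(W1,J4), (W2,J5), (W3,J2)}
All 3 vertices on the smaller side are matched.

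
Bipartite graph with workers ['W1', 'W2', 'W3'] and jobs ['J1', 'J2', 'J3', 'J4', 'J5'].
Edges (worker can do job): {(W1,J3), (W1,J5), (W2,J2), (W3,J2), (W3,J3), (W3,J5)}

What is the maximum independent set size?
Maximum independent set = 5

By König's theorem:
- Min vertex cover = Max matching = 3
- Max independent set = Total vertices - Min vertex cover
- Max independent set = 8 - 3 = 5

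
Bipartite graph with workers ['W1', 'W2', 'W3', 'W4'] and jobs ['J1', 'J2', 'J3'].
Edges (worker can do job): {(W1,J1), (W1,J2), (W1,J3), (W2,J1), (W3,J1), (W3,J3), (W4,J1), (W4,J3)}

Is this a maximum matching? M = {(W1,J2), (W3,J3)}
No, size 2 is not maximum

Proposed matching has size 2.
Maximum matching size for this graph: 3.

This is NOT maximum - can be improved to size 3.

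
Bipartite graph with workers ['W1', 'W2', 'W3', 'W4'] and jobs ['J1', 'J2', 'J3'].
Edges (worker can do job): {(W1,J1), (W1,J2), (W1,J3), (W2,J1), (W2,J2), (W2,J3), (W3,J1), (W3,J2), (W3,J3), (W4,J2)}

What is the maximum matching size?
Maximum matching size = 3

Maximum matching: {(W1,J3), (W3,J1), (W4,J2)}
Size: 3

This assigns 3 workers to 3 distinct jobs.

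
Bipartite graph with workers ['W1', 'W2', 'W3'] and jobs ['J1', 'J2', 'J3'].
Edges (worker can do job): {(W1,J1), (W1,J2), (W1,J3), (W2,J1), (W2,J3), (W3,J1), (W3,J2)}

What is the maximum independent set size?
Maximum independent set = 3

By König's theorem:
- Min vertex cover = Max matching = 3
- Max independent set = Total vertices - Min vertex cover
- Max independent set = 6 - 3 = 3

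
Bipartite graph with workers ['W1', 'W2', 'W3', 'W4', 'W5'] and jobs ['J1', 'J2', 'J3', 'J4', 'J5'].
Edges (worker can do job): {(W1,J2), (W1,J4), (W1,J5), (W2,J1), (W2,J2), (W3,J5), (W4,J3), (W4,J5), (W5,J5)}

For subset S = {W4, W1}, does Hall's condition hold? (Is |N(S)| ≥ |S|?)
Yes: |N(S)| = 4, |S| = 2

Subset S = {W4, W1}
Neighbors N(S) = {J2, J3, J4, J5}

|N(S)| = 4, |S| = 2
Hall's condition: |N(S)| ≥ |S| is satisfied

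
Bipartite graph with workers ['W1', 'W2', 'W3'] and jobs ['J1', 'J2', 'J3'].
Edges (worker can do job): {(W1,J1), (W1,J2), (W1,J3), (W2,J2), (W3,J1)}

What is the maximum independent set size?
Maximum independent set = 3

By König's theorem:
- Min vertex cover = Max matching = 3
- Max independent set = Total vertices - Min vertex cover
- Max independent set = 6 - 3 = 3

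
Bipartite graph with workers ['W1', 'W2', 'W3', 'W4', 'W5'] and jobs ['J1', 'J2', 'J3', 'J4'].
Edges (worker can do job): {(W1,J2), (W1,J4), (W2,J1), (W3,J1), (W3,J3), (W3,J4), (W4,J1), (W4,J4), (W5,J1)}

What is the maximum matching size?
Maximum matching size = 4

Maximum matching: {(W1,J2), (W3,J3), (W4,J4), (W5,J1)}
Size: 4

This assigns 4 workers to 4 distinct jobs.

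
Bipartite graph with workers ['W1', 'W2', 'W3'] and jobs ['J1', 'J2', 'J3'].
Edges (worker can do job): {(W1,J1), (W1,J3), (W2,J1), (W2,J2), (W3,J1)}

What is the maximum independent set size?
Maximum independent set = 3

By König's theorem:
- Min vertex cover = Max matching = 3
- Max independent set = Total vertices - Min vertex cover
- Max independent set = 6 - 3 = 3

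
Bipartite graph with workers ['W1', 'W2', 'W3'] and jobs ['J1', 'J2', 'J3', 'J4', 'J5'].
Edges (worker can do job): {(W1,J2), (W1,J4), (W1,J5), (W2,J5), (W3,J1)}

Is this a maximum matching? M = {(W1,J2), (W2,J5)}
No, size 2 is not maximum

Proposed matching has size 2.
Maximum matching size for this graph: 3.

This is NOT maximum - can be improved to size 3.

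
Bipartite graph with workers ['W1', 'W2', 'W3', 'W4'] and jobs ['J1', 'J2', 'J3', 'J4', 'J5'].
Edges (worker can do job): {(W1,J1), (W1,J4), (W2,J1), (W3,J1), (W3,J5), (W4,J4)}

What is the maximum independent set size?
Maximum independent set = 6

By König's theorem:
- Min vertex cover = Max matching = 3
- Max independent set = Total vertices - Min vertex cover
- Max independent set = 9 - 3 = 6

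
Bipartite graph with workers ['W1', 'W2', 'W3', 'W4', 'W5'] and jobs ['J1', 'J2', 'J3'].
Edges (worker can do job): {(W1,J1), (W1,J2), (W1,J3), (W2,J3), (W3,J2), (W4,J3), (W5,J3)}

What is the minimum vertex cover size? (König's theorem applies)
Minimum vertex cover size = 3

By König's theorem: in bipartite graphs,
min vertex cover = max matching = 3

Maximum matching has size 3, so minimum vertex cover also has size 3.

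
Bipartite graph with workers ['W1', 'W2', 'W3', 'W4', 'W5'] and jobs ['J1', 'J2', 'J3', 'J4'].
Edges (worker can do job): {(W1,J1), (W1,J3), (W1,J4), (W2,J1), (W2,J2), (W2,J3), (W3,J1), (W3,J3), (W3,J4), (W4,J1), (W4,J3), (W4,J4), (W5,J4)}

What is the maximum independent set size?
Maximum independent set = 5

By König's theorem:
- Min vertex cover = Max matching = 4
- Max independent set = Total vertices - Min vertex cover
- Max independent set = 9 - 4 = 5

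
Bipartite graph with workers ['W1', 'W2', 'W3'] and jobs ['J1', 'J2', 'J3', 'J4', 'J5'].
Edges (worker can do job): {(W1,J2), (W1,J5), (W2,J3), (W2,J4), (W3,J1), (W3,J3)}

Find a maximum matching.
Matching: {(W1,J5), (W2,J3), (W3,J1)}

Maximum matching (size 3):
  W1 → J5
  W2 → J3
  W3 → J1

Each worker is assigned to at most one job, and each job to at most one worker.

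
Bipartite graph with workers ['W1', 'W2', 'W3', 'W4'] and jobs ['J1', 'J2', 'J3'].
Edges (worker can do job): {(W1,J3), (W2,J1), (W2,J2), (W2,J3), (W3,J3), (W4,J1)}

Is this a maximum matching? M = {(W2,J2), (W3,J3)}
No, size 2 is not maximum

Proposed matching has size 2.
Maximum matching size for this graph: 3.

This is NOT maximum - can be improved to size 3.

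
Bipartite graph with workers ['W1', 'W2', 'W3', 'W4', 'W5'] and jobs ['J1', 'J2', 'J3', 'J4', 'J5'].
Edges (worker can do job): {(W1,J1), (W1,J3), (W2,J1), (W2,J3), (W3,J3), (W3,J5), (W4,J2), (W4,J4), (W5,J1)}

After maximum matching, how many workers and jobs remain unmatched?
Unmatched: 1 workers, 1 jobs

Maximum matching size: 4
Workers: 5 total, 4 matched, 1 unmatched
Jobs: 5 total, 4 matched, 1 unmatched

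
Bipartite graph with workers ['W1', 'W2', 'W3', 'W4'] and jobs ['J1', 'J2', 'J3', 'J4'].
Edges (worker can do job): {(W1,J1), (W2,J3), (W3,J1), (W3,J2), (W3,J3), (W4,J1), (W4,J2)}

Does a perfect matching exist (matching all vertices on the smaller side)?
No, maximum matching has size 3 < 4

Maximum matching has size 3, need 4 for perfect matching.
Unmatched workers: ['W1']
Unmatched jobs: ['J4']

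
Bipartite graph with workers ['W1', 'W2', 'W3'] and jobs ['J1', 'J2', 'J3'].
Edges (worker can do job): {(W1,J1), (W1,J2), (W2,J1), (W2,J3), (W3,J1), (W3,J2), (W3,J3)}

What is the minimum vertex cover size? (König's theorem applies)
Minimum vertex cover size = 3

By König's theorem: in bipartite graphs,
min vertex cover = max matching = 3

Maximum matching has size 3, so minimum vertex cover also has size 3.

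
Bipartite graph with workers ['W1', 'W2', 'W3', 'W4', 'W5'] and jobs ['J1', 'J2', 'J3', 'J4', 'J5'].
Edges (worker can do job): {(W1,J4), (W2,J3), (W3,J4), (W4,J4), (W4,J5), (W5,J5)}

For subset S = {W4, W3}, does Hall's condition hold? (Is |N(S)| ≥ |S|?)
Yes: |N(S)| = 2, |S| = 2

Subset S = {W4, W3}
Neighbors N(S) = {J4, J5}

|N(S)| = 2, |S| = 2
Hall's condition: |N(S)| ≥ |S| is satisfied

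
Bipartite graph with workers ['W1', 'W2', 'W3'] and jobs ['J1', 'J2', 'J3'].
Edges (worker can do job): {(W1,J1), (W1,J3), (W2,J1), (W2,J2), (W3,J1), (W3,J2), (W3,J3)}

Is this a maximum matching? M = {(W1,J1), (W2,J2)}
No, size 2 is not maximum

Proposed matching has size 2.
Maximum matching size for this graph: 3.

This is NOT maximum - can be improved to size 3.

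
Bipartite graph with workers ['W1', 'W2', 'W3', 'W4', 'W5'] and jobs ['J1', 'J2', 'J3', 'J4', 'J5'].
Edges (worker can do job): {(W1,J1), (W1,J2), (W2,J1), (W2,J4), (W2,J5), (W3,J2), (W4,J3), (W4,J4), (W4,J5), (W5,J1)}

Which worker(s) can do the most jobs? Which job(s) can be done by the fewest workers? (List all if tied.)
Most versatile: W2, W4 (3 jobs); Least covered: J3 (1 workers)

Worker degrees (jobs they can do): W1:2, W2:3, W3:1, W4:3, W5:1
Job degrees (workers who can do it): J1:3, J2:2, J3:1, J4:2, J5:2

Maximum worker degree is 3, achieved by: W2, W4
Minimum job degree is 1, achieved by: J3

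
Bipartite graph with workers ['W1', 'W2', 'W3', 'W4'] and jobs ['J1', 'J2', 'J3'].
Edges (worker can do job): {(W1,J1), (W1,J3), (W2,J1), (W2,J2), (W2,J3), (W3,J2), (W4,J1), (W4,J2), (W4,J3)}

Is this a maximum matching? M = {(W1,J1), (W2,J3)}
No, size 2 is not maximum

Proposed matching has size 2.
Maximum matching size for this graph: 3.

This is NOT maximum - can be improved to size 3.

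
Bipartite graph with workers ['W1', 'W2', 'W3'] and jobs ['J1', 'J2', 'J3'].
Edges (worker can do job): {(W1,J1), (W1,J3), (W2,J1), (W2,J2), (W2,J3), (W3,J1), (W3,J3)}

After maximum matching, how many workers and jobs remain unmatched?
Unmatched: 0 workers, 0 jobs

Maximum matching size: 3
Workers: 3 total, 3 matched, 0 unmatched
Jobs: 3 total, 3 matched, 0 unmatched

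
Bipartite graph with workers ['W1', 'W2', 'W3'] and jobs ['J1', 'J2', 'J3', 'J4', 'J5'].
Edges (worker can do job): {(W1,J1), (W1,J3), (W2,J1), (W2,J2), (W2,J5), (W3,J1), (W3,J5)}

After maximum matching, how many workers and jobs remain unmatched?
Unmatched: 0 workers, 2 jobs

Maximum matching size: 3
Workers: 3 total, 3 matched, 0 unmatched
Jobs: 5 total, 3 matched, 2 unmatched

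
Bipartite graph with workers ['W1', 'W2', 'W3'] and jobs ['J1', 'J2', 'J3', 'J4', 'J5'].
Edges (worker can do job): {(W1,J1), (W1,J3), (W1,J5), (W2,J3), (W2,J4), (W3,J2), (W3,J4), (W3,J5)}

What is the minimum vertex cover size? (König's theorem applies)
Minimum vertex cover size = 3

By König's theorem: in bipartite graphs,
min vertex cover = max matching = 3

Maximum matching has size 3, so minimum vertex cover also has size 3.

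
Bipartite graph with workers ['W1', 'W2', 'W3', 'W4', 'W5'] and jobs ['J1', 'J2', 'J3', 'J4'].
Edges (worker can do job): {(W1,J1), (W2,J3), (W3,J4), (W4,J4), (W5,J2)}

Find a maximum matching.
Matching: {(W1,J1), (W2,J3), (W3,J4), (W5,J2)}

Maximum matching (size 4):
  W1 → J1
  W2 → J3
  W3 → J4
  W5 → J2

Each worker is assigned to at most one job, and each job to at most one worker.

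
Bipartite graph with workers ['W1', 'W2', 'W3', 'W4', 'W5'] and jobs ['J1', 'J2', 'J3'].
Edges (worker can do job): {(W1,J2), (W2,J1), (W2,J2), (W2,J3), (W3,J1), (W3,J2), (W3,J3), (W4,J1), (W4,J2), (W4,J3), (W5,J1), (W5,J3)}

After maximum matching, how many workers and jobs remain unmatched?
Unmatched: 2 workers, 0 jobs

Maximum matching size: 3
Workers: 5 total, 3 matched, 2 unmatched
Jobs: 3 total, 3 matched, 0 unmatched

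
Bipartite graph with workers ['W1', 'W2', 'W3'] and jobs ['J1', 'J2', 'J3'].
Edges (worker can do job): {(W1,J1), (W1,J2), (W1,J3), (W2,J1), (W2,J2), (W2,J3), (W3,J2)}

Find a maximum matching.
Matching: {(W1,J3), (W2,J1), (W3,J2)}

Maximum matching (size 3):
  W1 → J3
  W2 → J1
  W3 → J2

Each worker is assigned to at most one job, and each job to at most one worker.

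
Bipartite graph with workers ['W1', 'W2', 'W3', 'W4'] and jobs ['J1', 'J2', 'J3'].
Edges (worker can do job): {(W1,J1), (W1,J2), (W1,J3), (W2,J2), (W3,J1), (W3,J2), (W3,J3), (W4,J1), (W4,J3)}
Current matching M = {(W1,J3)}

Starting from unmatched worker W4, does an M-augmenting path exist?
Yes: W4 → J1

An M-augmenting path alternates non-matching / matching edges, starting and ending at unmatched vertices.
Path: W4 → J1
(J1 is unmatched in M, so the path is augmenting.)
Flipping edges along this path would increase |M| from 1 to 2.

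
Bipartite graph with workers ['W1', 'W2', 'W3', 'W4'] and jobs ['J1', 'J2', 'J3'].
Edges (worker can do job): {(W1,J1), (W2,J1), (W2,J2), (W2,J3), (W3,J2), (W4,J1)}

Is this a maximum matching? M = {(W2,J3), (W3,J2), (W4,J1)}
Yes, size 3 is maximum

Proposed matching has size 3.
Maximum matching size for this graph: 3.

This is a maximum matching.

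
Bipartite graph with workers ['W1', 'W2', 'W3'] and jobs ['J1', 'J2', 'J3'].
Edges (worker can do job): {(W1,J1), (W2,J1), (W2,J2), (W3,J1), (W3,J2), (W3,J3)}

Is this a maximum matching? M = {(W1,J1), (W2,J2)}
No, size 2 is not maximum

Proposed matching has size 2.
Maximum matching size for this graph: 3.

This is NOT maximum - can be improved to size 3.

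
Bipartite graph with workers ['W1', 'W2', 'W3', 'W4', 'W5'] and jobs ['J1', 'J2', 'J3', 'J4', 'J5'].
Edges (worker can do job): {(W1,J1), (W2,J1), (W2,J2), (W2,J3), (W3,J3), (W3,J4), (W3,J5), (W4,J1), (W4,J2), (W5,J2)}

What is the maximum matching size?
Maximum matching size = 4

Maximum matching: {(W2,J3), (W3,J5), (W4,J1), (W5,J2)}
Size: 4

This assigns 4 workers to 4 distinct jobs.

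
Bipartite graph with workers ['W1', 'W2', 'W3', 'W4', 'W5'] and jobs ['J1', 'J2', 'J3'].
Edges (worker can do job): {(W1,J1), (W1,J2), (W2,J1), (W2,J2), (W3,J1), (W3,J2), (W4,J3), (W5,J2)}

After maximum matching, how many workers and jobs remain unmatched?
Unmatched: 2 workers, 0 jobs

Maximum matching size: 3
Workers: 5 total, 3 matched, 2 unmatched
Jobs: 3 total, 3 matched, 0 unmatched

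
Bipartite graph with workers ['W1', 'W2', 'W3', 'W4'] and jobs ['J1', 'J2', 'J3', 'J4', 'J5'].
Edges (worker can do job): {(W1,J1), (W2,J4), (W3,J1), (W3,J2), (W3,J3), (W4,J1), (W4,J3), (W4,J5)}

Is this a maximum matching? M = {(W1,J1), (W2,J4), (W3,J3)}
No, size 3 is not maximum

Proposed matching has size 3.
Maximum matching size for this graph: 4.

This is NOT maximum - can be improved to size 4.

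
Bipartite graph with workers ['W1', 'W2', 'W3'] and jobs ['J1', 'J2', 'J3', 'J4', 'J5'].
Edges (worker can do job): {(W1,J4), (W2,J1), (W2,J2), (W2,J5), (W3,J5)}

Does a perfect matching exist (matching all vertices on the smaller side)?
Yes, perfect matching exists (size 3)

Perfect matching: {(W1,J4), (W2,J2), (W3,J5)}
All 3 vertices on the smaller side are matched.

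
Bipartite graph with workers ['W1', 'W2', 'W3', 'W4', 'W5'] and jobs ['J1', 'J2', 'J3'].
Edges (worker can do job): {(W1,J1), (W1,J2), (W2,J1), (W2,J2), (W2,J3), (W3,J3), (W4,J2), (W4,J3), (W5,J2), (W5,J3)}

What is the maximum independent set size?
Maximum independent set = 5

By König's theorem:
- Min vertex cover = Max matching = 3
- Max independent set = Total vertices - Min vertex cover
- Max independent set = 8 - 3 = 5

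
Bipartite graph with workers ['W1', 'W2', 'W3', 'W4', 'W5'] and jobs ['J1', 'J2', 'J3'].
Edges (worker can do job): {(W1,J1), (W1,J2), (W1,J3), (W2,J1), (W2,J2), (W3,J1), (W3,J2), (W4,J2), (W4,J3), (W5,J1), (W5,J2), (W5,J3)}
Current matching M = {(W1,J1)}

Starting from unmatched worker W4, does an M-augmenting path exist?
Yes: W4 → J3

An M-augmenting path alternates non-matching / matching edges, starting and ending at unmatched vertices.
Path: W4 → J3
(J3 is unmatched in M, so the path is augmenting.)
Flipping edges along this path would increase |M| from 1 to 2.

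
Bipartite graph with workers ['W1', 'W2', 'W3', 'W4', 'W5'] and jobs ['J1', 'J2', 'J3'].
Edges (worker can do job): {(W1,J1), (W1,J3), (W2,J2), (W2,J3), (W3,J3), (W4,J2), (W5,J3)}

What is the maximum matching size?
Maximum matching size = 3

Maximum matching: {(W1,J1), (W3,J3), (W4,J2)}
Size: 3

This assigns 3 workers to 3 distinct jobs.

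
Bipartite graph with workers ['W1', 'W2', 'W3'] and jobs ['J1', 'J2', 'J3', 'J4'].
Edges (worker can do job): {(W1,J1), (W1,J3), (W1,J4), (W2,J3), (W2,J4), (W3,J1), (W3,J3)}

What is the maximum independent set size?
Maximum independent set = 4

By König's theorem:
- Min vertex cover = Max matching = 3
- Max independent set = Total vertices - Min vertex cover
- Max independent set = 7 - 3 = 4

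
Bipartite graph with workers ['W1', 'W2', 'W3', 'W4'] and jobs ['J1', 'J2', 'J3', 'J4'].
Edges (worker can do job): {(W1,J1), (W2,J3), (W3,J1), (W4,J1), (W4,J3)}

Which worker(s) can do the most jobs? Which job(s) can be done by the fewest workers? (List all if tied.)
Most versatile: W4 (2 jobs); Least covered: J2, J4 (0 workers)

Worker degrees (jobs they can do): W1:1, W2:1, W3:1, W4:2
Job degrees (workers who can do it): J1:3, J2:0, J3:2, J4:0

Maximum worker degree is 2, achieved by: W4
Minimum job degree is 0, achieved by: J2, J4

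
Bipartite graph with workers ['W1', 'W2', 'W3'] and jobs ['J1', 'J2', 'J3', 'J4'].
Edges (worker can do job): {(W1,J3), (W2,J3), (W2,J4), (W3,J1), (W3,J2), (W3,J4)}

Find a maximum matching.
Matching: {(W1,J3), (W2,J4), (W3,J2)}

Maximum matching (size 3):
  W1 → J3
  W2 → J4
  W3 → J2

Each worker is assigned to at most one job, and each job to at most one worker.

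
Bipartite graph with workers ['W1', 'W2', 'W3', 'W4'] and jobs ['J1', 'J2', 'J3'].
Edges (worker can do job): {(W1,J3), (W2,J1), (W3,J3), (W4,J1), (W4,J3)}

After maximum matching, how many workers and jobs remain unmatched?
Unmatched: 2 workers, 1 jobs

Maximum matching size: 2
Workers: 4 total, 2 matched, 2 unmatched
Jobs: 3 total, 2 matched, 1 unmatched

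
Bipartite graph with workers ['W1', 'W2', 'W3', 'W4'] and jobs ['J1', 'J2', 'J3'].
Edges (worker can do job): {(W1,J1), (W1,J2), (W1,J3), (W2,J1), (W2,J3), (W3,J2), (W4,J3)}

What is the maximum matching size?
Maximum matching size = 3

Maximum matching: {(W1,J1), (W3,J2), (W4,J3)}
Size: 3

This assigns 3 workers to 3 distinct jobs.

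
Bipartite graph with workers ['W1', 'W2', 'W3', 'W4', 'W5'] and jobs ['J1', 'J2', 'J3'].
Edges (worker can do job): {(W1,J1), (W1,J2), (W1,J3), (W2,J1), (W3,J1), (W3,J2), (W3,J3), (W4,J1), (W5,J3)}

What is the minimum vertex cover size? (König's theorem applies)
Minimum vertex cover size = 3

By König's theorem: in bipartite graphs,
min vertex cover = max matching = 3

Maximum matching has size 3, so minimum vertex cover also has size 3.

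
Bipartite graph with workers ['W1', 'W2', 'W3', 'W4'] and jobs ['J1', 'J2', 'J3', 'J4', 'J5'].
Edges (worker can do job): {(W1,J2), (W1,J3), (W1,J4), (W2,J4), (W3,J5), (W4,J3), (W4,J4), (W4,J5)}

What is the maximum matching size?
Maximum matching size = 4

Maximum matching: {(W1,J2), (W2,J4), (W3,J5), (W4,J3)}
Size: 4

This assigns 4 workers to 4 distinct jobs.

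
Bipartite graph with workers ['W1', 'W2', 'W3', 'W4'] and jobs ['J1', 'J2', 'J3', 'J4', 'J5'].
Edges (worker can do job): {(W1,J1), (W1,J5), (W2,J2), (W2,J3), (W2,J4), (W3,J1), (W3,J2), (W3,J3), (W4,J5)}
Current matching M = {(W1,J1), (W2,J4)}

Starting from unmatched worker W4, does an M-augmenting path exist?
Yes: W4 → J5

An M-augmenting path alternates non-matching / matching edges, starting and ending at unmatched vertices.
Path: W4 → J5
(J5 is unmatched in M, so the path is augmenting.)
Flipping edges along this path would increase |M| from 2 to 3.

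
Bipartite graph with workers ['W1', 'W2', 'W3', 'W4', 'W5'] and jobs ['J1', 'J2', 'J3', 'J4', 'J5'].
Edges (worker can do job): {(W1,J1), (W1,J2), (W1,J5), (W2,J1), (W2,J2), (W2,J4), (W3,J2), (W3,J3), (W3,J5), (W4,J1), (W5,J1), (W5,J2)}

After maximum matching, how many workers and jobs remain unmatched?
Unmatched: 0 workers, 0 jobs

Maximum matching size: 5
Workers: 5 total, 5 matched, 0 unmatched
Jobs: 5 total, 5 matched, 0 unmatched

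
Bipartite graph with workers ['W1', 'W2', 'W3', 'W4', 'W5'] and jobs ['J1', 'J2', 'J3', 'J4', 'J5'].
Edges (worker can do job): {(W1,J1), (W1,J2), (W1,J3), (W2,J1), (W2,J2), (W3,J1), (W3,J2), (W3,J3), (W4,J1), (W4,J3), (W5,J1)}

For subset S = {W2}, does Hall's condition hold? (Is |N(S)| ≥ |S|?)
Yes: |N(S)| = 2, |S| = 1

Subset S = {W2}
Neighbors N(S) = {J1, J2}

|N(S)| = 2, |S| = 1
Hall's condition: |N(S)| ≥ |S| is satisfied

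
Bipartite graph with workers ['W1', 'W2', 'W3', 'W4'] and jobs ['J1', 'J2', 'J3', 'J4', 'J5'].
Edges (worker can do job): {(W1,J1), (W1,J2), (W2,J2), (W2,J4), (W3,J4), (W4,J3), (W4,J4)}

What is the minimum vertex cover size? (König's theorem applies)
Minimum vertex cover size = 4

By König's theorem: in bipartite graphs,
min vertex cover = max matching = 4

Maximum matching has size 4, so minimum vertex cover also has size 4.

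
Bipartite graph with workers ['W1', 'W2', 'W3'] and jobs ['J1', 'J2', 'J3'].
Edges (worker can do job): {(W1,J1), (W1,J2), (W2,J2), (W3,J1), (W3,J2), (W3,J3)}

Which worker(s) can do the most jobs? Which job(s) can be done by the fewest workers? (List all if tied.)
Most versatile: W3 (3 jobs); Least covered: J3 (1 workers)

Worker degrees (jobs they can do): W1:2, W2:1, W3:3
Job degrees (workers who can do it): J1:2, J2:3, J3:1

Maximum worker degree is 3, achieved by: W3
Minimum job degree is 1, achieved by: J3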